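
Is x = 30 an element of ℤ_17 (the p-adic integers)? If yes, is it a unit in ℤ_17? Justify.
x ∈ ℤ_17^× (unit); v_17(x) = 0

ℤ_17 = {x ∈ ℚ_17 : v_17(x) ≥ 0} and ℤ_17^× = {x ∈ ℤ_17 : v_17(x) = 0}. Here v_17(30) = v_17(num) − v_17(den) = 0; compare against these criteria.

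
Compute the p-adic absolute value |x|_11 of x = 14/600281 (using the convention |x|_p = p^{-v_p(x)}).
|14/600281|_11 = 14641

Step 1 — compute v_11(x) by factoring powers of 11 out of the numerator and denominator: v_11(14/600281) = -4. Step 2 — apply |x|_p = p^{-v_p(x)} = 11^{4} = 14641.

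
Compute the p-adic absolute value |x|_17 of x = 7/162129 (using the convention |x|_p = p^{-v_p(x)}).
|7/162129|_17 = 4913

Step 1 — compute v_17(x) by factoring powers of 17 out of the numerator and denominator: v_17(7/162129) = -3. Step 2 — apply |x|_p = p^{-v_p(x)} = 17^{3} = 4913.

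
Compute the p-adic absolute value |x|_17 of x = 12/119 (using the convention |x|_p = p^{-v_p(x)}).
|12/119|_17 = 17

Step 1 — compute v_17(x) by factoring powers of 17 out of the numerator and denominator: v_17(12/119) = -1. Step 2 — apply |x|_p = p^{-v_p(x)} = 17^{1} = 17.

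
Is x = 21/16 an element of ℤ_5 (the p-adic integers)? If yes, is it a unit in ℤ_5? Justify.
x ∈ ℤ_5^× (unit); v_5(x) = 0

ℤ_5 = {x ∈ ℚ_5 : v_5(x) ≥ 0} and ℤ_5^× = {x ∈ ℤ_5 : v_5(x) = 0}. Here v_5(21/16) = v_5(num) − v_5(den) = 0; compare against these criteria.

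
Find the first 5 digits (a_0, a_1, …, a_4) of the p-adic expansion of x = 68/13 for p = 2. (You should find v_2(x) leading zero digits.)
(a_0, …, a_4) = (0, 0, 1, 0, 1)

v_2(68/13) = 2, so a_0 = ... = a_1 = 0. Factor out: x = 2^2 · u with u = 17/13 a unit in ℤ_2. Expand u iteratively via a_{v+i} = u_i mod 2, u_{i+1} = (u_i − a_{v+i})/2:
  u_0 = 17/13;  a_2 = 1;  u_1 = (u_0 − 1)/2 = 2/13
  u_1 = 2/13;  a_3 = 0;  u_2 = (u_1 − 0)/2 = 1/13
  u_2 = 1/13;  a_4 = 1;  u_3 = (u_2 − 1)/2 = -6/13
Digits: (0, 0, 1, 0, 1).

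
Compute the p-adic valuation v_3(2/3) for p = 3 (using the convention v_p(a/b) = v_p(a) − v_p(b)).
v_3(2/3) = -1

Factor powers of 3 from the numerator and denominator of the reduced fraction: 2 = 3^0 · 2 and 3 = 3^1 · 1. Apply v_p(a/b) = v_p(a) − v_p(b): v_3(2/3) = 0 − 1 = -1.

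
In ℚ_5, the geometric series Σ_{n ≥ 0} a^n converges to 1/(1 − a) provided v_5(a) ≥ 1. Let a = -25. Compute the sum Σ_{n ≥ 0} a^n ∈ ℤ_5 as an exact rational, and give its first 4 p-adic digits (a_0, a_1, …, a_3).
Σ a^n = 1/(1 − a) = 1/26;  first 4 digits = (1, 0, 4, 4)

v_5(a) = 2 ≥ 1, so the series converges in ℤ_5 to 1/(1 − a) = 1/(1 − (-25)) = 1/26. Expand this rational in ℤ_5: compute digits iteratively via d_i = x_i mod 5, x_{i+1} = (x_i − d_i)/5. The first 4 digits are (1, 0, 4, 4).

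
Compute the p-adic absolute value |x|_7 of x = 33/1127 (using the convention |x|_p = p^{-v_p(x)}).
|33/1127|_7 = 49

Step 1 — compute v_7(x) by factoring powers of 7 out of the numerator and denominator: v_7(33/1127) = -2. Step 2 — apply |x|_p = p^{-v_p(x)} = 7^{2} = 49.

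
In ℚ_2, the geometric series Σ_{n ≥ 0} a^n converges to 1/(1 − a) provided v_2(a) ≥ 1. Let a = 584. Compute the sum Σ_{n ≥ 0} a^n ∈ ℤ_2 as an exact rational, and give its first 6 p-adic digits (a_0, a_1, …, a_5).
Σ a^n = 1/(1 − a) = -1/583;  first 6 digits = (1, 0, 0, 1, 0, 0)

v_2(a) = 3 ≥ 1, so the series converges in ℤ_2 to 1/(1 − a) = 1/(1 − 584) = -1/583. Expand this rational in ℤ_2: compute digits iteratively via d_i = x_i mod 2, x_{i+1} = (x_i − d_i)/2. The first 6 digits are (1, 0, 0, 1, 0, 0).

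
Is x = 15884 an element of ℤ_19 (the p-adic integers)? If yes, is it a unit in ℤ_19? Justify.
x ∈ ℤ_19 but not a unit; v_19(x) = 2 > 0

ℤ_19 = {x ∈ ℚ_19 : v_19(x) ≥ 0} and ℤ_19^× = {x ∈ ℤ_19 : v_19(x) = 0}. Here v_19(15884) = v_19(num) − v_19(den) = 2; compare against these criteria.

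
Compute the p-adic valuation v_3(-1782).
v_3(-1782) = 4

v_3(n) is the largest exponent k such that 3^k divides n. Factor out: -1782 = -3^4 · 22. (Sign doesn't affect v_p.) So v_3(-1782) = 4.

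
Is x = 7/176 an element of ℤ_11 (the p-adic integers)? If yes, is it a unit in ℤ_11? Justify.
x ∉ ℤ_11 (v_11(x) = -1 < 0)

ℤ_11 = {x ∈ ℚ_11 : v_11(x) ≥ 0} and ℤ_11^× = {x ∈ ℤ_11 : v_11(x) = 0}. Here v_11(7/176) = v_11(num) − v_11(den) = -1; compare against these criteria.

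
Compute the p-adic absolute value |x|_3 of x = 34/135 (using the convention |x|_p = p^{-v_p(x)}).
|34/135|_3 = 27

Step 1 — compute v_3(x) by factoring powers of 3 out of the numerator and denominator: v_3(34/135) = -3. Step 2 — apply |x|_p = p^{-v_p(x)} = 3^{3} = 27.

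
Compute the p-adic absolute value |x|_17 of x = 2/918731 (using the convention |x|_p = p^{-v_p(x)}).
|2/918731|_17 = 83521

Step 1 — compute v_17(x) by factoring powers of 17 out of the numerator and denominator: v_17(2/918731) = -4. Step 2 — apply |x|_p = p^{-v_p(x)} = 17^{4} = 83521.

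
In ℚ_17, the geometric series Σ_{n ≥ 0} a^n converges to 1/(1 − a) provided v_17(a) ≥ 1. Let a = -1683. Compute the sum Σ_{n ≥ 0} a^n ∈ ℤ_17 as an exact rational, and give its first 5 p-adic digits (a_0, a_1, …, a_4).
Σ a^n = 1/(1 − a) = 1/1684;  first 5 digits = (1, 3, 3, 8, 5)

v_17(a) = 1 ≥ 1, so the series converges in ℤ_17 to 1/(1 − a) = 1/(1 − (-1683)) = 1/1684. Expand this rational in ℤ_17: compute digits iteratively via d_i = x_i mod 17, x_{i+1} = (x_i − d_i)/17. The first 5 digits are (1, 3, 3, 8, 5).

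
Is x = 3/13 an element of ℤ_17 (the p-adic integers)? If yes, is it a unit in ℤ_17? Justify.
x ∈ ℤ_17^× (unit); v_17(x) = 0

ℤ_17 = {x ∈ ℚ_17 : v_17(x) ≥ 0} and ℤ_17^× = {x ∈ ℤ_17 : v_17(x) = 0}. Here v_17(3/13) = v_17(num) − v_17(den) = 0; compare against these criteria.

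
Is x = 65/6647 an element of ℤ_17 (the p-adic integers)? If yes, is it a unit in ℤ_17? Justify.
x ∉ ℤ_17 (v_17(x) = -2 < 0)

ℤ_17 = {x ∈ ℚ_17 : v_17(x) ≥ 0} and ℤ_17^× = {x ∈ ℤ_17 : v_17(x) = 0}. Here v_17(65/6647) = v_17(num) − v_17(den) = -2; compare against these criteria.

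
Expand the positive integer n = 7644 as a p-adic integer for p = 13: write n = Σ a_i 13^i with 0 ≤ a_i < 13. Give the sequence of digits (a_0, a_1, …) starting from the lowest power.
(a_0, a_1, …) = (0, 3, 6, 3)

Repeated division by 13 gives the digits low-to-high: 7644 = 3·13^1 + 6·13^2 + 3·13^3. Digit sequence: (0, 3, 6, 3).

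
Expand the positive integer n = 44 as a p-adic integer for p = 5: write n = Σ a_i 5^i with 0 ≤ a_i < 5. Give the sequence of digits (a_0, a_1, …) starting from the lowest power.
(a_0, a_1, …) = (4, 3, 1)

Repeated division by 5 gives the digits low-to-high: 44 = 4 + 3·5^1 + 1·5^2. Digit sequence: (4, 3, 1).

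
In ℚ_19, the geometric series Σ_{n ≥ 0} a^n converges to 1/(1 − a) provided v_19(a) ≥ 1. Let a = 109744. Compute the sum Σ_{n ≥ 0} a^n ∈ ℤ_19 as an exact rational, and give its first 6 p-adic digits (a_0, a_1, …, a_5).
Σ a^n = 1/(1 − a) = -1/109743;  first 6 digits = (1, 0, 0, 16, 0, 0)

v_19(a) = 3 ≥ 1, so the series converges in ℤ_19 to 1/(1 − a) = 1/(1 − 109744) = -1/109743. Expand this rational in ℤ_19: compute digits iteratively via d_i = x_i mod 19, x_{i+1} = (x_i − d_i)/19. The first 6 digits are (1, 0, 0, 16, 0, 0).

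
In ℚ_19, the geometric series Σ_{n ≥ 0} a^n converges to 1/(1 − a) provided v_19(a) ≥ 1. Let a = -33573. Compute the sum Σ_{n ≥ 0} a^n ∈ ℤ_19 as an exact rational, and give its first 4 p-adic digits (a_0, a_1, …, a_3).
Σ a^n = 1/(1 − a) = 1/33574;  first 4 digits = (1, 0, 2, 14)

v_19(a) = 2 ≥ 1, so the series converges in ℤ_19 to 1/(1 − a) = 1/(1 − (-33573)) = 1/33574. Expand this rational in ℤ_19: compute digits iteratively via d_i = x_i mod 19, x_{i+1} = (x_i − d_i)/19. The first 4 digits are (1, 0, 2, 14).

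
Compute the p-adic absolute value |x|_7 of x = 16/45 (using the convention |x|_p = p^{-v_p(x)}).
|16/45|_7 = 1

Step 1 — compute v_7(x) by factoring powers of 7 out of the numerator and denominator: v_7(16/45) = 0. Step 2 — apply |x|_p = p^{-v_p(x)} = 7^{0} = 1.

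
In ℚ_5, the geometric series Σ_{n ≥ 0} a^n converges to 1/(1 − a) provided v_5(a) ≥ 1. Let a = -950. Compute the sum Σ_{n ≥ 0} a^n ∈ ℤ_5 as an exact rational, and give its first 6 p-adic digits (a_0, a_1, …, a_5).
Σ a^n = 1/(1 − a) = 1/951;  first 6 digits = (1, 0, 2, 2, 2, 3)

v_5(a) = 2 ≥ 1, so the series converges in ℤ_5 to 1/(1 − a) = 1/(1 − (-950)) = 1/951. Expand this rational in ℤ_5: compute digits iteratively via d_i = x_i mod 5, x_{i+1} = (x_i − d_i)/5. The first 6 digits are (1, 0, 2, 2, 2, 3).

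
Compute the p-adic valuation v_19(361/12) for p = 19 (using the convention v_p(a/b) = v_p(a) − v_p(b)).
v_19(361/12) = 2

Factor powers of 19 from the numerator and denominator of the reduced fraction: 361 = 19^2 · 1 and 12 = 19^0 · 12. Apply v_p(a/b) = v_p(a) − v_p(b): v_19(361/12) = 2 − 0 = 2.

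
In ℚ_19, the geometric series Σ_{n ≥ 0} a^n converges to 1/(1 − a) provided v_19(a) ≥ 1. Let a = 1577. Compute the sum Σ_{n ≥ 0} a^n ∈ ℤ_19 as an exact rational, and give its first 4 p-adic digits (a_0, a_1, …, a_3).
Σ a^n = 1/(1 − a) = -1/1576;  first 4 digits = (1, 7, 15, 2)

v_19(a) = 1 ≥ 1, so the series converges in ℤ_19 to 1/(1 − a) = 1/(1 − 1577) = -1/1576. Expand this rational in ℤ_19: compute digits iteratively via d_i = x_i mod 19, x_{i+1} = (x_i − d_i)/19. The first 4 digits are (1, 7, 15, 2).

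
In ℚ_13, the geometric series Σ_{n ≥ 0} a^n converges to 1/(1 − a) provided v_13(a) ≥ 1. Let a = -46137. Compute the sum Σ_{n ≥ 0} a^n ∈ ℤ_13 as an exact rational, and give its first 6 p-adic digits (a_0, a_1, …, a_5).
Σ a^n = 1/(1 − a) = 1/46138;  first 6 digits = (1, 0, 0, 5, 11, 12)

v_13(a) = 3 ≥ 1, so the series converges in ℤ_13 to 1/(1 − a) = 1/(1 − (-46137)) = 1/46138. Expand this rational in ℤ_13: compute digits iteratively via d_i = x_i mod 13, x_{i+1} = (x_i − d_i)/13. The first 6 digits are (1, 0, 0, 5, 11, 12).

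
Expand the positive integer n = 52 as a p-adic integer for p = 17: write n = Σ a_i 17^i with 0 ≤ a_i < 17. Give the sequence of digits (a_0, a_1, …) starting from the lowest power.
(a_0, a_1, …) = (1, 3)

Repeated division by 17 gives the digits low-to-high: 52 = 1 + 3·17^1. Digit sequence: (1, 3).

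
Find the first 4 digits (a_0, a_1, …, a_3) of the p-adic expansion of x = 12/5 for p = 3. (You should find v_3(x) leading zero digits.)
(a_0, …, a_3) = (0, 2, 2, 1)

v_3(12/5) = 1, so a_0 = ... = a_0 = 0. Factor out: x = 3^1 · u with u = 4/5 a unit in ℤ_3. Expand u iteratively via a_{v+i} = u_i mod 3, u_{i+1} = (u_i − a_{v+i})/3:
  u_0 = 4/5;  a_1 = 2;  u_1 = (u_0 − 2)/3 = -2/5
  u_1 = -2/5;  a_2 = 2;  u_2 = (u_1 − 2)/3 = -4/5
  u_2 = -4/5;  a_3 = 1;  u_3 = (u_2 − 1)/3 = -3/5
Digits: (0, 2, 2, 1).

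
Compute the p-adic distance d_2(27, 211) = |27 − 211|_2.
d_2(27, 211) = 1/8

Step 1 — x − y = 27 − 211 = -184. Step 2 — v_2(-184) = 3 (factor: -184 = −(2^3 · 23); the sign does not affect v_p). Step 3 — |x − y|_2 = 2^{-3} = 1/8.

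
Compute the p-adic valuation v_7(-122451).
v_7(-122451) = 4

v_7(n) is the largest exponent k such that 7^k divides n. Factor out: -122451 = -7^4 · 51. (Sign doesn't affect v_p.) So v_7(-122451) = 4.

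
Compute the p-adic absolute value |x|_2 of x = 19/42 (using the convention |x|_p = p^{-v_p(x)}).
|19/42|_2 = 2

Step 1 — compute v_2(x) by factoring powers of 2 out of the numerator and denominator: v_2(19/42) = -1. Step 2 — apply |x|_p = p^{-v_p(x)} = 2^{1} = 2.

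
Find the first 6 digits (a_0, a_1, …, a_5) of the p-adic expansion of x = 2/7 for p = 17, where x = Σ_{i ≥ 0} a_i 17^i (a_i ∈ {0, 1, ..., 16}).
(a_0, …, a_5) = (10, 14, 4, 7, 2, 12)

v_17(2/7) = 0 (numerator and denominator both coprime to 17), so x ∈ ℤ_17^×. Compute digits iteratively via a_i = x_i mod 17, x_{i+1} = (x_i − a_i)/17, with x_0 = x:
  x_0 = 2/7;  a_0 = 10;  x_1 = (x_0 − 10)/17 = -4/7
  x_1 = -4/7;  a_1 = 14;  x_2 = (x_1 − 14)/17 = -6/7
  x_2 = -6/7;  a_2 = 4;  x_3 = (x_2 − 4)/17 = -2/7
  x_3 = -2/7;  a_3 = 7;  x_4 = (x_3 − 7)/17 = -3/7
  x_4 = -3/7;  a_4 = 2;  x_5 = (x_4 − 2)/17 = -1/7
  x_5 = -1/7;  a_5 = 12;  x_6 = (x_5 − 12)/17 = -5/7
Digits: (10, 14, 4, 7, 2, 12).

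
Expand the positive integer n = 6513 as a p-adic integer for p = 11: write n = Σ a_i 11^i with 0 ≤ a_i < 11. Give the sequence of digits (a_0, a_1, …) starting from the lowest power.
(a_0, a_1, …) = (1, 9, 9, 4)

Repeated division by 11 gives the digits low-to-high: 6513 = 1 + 9·11^1 + 9·11^2 + 4·11^3. Digit sequence: (1, 9, 9, 4).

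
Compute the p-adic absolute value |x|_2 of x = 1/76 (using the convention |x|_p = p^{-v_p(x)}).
|1/76|_2 = 4

Step 1 — compute v_2(x) by factoring powers of 2 out of the numerator and denominator: v_2(1/76) = -2. Step 2 — apply |x|_p = p^{-v_p(x)} = 2^{2} = 4.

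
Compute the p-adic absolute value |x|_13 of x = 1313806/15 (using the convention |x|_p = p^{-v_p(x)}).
|1313806/15|_13 = 1/28561

Step 1 — compute v_13(x) by factoring powers of 13 out of the numerator and denominator: v_13(1313806/15) = 4. Step 2 — apply |x|_p = p^{-v_p(x)} = 13^{-4} = 1/28561.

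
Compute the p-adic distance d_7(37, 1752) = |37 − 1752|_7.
d_7(37, 1752) = 1/343

Step 1 — x − y = 37 − 1752 = -1715. Step 2 — v_7(-1715) = 3 (factor: -1715 = −(7^3 · 5); the sign does not affect v_p). Step 3 — |x − y|_7 = 7^{-3} = 1/343.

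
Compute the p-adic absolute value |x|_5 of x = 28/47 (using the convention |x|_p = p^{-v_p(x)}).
|28/47|_5 = 1

Step 1 — compute v_5(x) by factoring powers of 5 out of the numerator and denominator: v_5(28/47) = 0. Step 2 — apply |x|_p = p^{-v_p(x)} = 5^{0} = 1.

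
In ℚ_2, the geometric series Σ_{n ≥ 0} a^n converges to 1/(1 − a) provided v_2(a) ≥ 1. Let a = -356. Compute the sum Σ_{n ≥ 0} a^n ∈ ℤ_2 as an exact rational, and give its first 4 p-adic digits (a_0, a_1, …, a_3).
Σ a^n = 1/(1 − a) = 1/357;  first 4 digits = (1, 0, 1, 1)

v_2(a) = 2 ≥ 1, so the series converges in ℤ_2 to 1/(1 − a) = 1/(1 − (-356)) = 1/357. Expand this rational in ℤ_2: compute digits iteratively via d_i = x_i mod 2, x_{i+1} = (x_i − d_i)/2. The first 4 digits are (1, 0, 1, 1).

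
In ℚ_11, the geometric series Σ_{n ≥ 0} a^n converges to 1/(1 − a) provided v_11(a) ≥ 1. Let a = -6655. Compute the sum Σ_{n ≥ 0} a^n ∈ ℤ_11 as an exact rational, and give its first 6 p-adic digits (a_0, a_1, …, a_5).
Σ a^n = 1/(1 − a) = 1/6656;  first 6 digits = (1, 0, 0, 6, 10, 10)

v_11(a) = 3 ≥ 1, so the series converges in ℤ_11 to 1/(1 − a) = 1/(1 − (-6655)) = 1/6656. Expand this rational in ℤ_11: compute digits iteratively via d_i = x_i mod 11, x_{i+1} = (x_i − d_i)/11. The first 6 digits are (1, 0, 0, 6, 10, 10).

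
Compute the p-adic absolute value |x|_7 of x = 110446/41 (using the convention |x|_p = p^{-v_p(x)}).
|110446/41|_7 = 1/2401

Step 1 — compute v_7(x) by factoring powers of 7 out of the numerator and denominator: v_7(110446/41) = 4. Step 2 — apply |x|_p = p^{-v_p(x)} = 7^{-4} = 1/2401.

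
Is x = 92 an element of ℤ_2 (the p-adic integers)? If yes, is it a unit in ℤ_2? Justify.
x ∈ ℤ_2 but not a unit; v_2(x) = 2 > 0

ℤ_2 = {x ∈ ℚ_2 : v_2(x) ≥ 0} and ℤ_2^× = {x ∈ ℤ_2 : v_2(x) = 0}. Here v_2(92) = v_2(num) − v_2(den) = 2; compare against these criteria.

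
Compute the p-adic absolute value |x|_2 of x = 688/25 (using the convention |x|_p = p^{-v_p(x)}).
|688/25|_2 = 1/16

Step 1 — compute v_2(x) by factoring powers of 2 out of the numerator and denominator: v_2(688/25) = 4. Step 2 — apply |x|_p = p^{-v_p(x)} = 2^{-4} = 1/16.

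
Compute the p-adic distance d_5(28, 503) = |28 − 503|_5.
d_5(28, 503) = 1/25

Step 1 — x − y = 28 − 503 = -475. Step 2 — v_5(-475) = 2 (factor: -475 = −(5^2 · 19); the sign does not affect v_p). Step 3 — |x − y|_5 = 5^{-2} = 1/25.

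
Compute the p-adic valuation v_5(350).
v_5(350) = 2

v_5(n) is the largest exponent k such that 5^k divides n. Factor out: 350 = 5^2 · 14. (Sign doesn't affect v_p.) So v_5(350) = 2.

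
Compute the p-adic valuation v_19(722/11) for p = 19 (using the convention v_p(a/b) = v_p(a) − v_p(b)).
v_19(722/11) = 2

Factor powers of 19 from the numerator and denominator of the reduced fraction: 722 = 19^2 · 2 and 11 = 19^0 · 11. Apply v_p(a/b) = v_p(a) − v_p(b): v_19(722/11) = 2 − 0 = 2.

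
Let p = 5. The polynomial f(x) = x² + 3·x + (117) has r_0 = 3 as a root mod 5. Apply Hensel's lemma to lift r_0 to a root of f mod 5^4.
r_3 = 88 (mod 625)

Hensel: r_{i+1} = r_i − f(r_i)·(f′(r_i))^{-1} mod 5^{i+2}, f′(x) = 2x + 3. Iterate:
  r_0 = 3 (mod 5)
  r_1 = 13 (mod 25)
  r_2 = 88 (mod 125)
  r_3 = 88 (mod 625)
Final: r = 88 satisfies f(r) ≡ 0 mod 5^4.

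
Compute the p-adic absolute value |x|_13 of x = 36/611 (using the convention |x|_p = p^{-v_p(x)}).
|36/611|_13 = 13

Step 1 — compute v_13(x) by factoring powers of 13 out of the numerator and denominator: v_13(36/611) = -1. Step 2 — apply |x|_p = p^{-v_p(x)} = 13^{1} = 13.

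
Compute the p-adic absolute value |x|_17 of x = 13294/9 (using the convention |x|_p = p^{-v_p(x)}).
|13294/9|_17 = 1/289

Step 1 — compute v_17(x) by factoring powers of 17 out of the numerator and denominator: v_17(13294/9) = 2. Step 2 — apply |x|_p = p^{-v_p(x)} = 17^{-2} = 1/289.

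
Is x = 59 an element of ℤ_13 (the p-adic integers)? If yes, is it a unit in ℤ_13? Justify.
x ∈ ℤ_13^× (unit); v_13(x) = 0

ℤ_13 = {x ∈ ℚ_13 : v_13(x) ≥ 0} and ℤ_13^× = {x ∈ ℤ_13 : v_13(x) = 0}. Here v_13(59) = v_13(num) − v_13(den) = 0; compare against these criteria.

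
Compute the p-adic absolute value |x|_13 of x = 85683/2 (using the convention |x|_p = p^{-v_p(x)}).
|85683/2|_13 = 1/28561

Step 1 — compute v_13(x) by factoring powers of 13 out of the numerator and denominator: v_13(85683/2) = 4. Step 2 — apply |x|_p = p^{-v_p(x)} = 13^{-4} = 1/28561.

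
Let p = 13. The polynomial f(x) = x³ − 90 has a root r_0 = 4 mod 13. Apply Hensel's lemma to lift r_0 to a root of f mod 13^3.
r_2 = 589 (mod 2197)

Hensel: r_{i+1} = r_i − f(r_i)/f′(r_i) mod 13^{i+2}, where f′(x) = 3x². Iterate:
  r_0 = 4 (mod 13)
  r_1 = 82 (mod 169)
  r_2 = 589 (mod 2197)
Final: r = 589 with f(r) ≡ 0 mod 13^3.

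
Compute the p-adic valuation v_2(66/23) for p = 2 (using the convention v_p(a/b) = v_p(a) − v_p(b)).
v_2(66/23) = 1

Factor powers of 2 from the numerator and denominator of the reduced fraction: 66 = 2^1 · 33 and 23 = 2^0 · 23. Apply v_p(a/b) = v_p(a) − v_p(b): v_2(66/23) = 1 − 0 = 1.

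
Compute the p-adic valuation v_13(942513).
v_13(942513) = 4

v_13(n) is the largest exponent k such that 13^k divides n. Factor out: 942513 = 13^4 · 33. (Sign doesn't affect v_p.) So v_13(942513) = 4.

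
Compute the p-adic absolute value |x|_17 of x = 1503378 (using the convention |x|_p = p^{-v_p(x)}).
|1503378|_17 = 1/83521

Step 1 — compute v_17(x) by factoring powers of 17 out of the numerator and denominator: v_17(1503378) = 4. Step 2 — apply |x|_p = p^{-v_p(x)} = 17^{-4} = 1/83521.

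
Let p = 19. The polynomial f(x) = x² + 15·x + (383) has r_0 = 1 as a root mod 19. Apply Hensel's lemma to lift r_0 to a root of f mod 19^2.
r_1 = 20 (mod 361)

Hensel: r_{i+1} = r_i − f(r_i)·(f′(r_i))^{-1} mod 19^{i+2}, f′(x) = 2x + 15. Iterate:
  r_0 = 1 (mod 19)
  r_1 = 20 (mod 361)
Final: r = 20 satisfies f(r) ≡ 0 mod 19^2.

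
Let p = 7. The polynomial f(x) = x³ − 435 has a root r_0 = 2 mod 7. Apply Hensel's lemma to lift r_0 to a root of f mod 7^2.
r_1 = 9 (mod 49)

Hensel: r_{i+1} = r_i − f(r_i)/f′(r_i) mod 7^{i+2}, where f′(x) = 3x². Iterate:
  r_0 = 2 (mod 7)
  r_1 = 9 (mod 49)
Final: r = 9 with f(r) ≡ 0 mod 7^2.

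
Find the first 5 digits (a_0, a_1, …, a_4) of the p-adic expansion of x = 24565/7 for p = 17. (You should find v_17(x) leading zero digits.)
(a_0, …, a_4) = (0, 0, 0, 8, 2)

v_17(24565/7) = 3, so a_0 = ... = a_2 = 0. Factor out: x = 17^3 · u with u = 5/7 a unit in ℤ_17. Expand u iteratively via a_{v+i} = u_i mod 17, u_{i+1} = (u_i − a_{v+i})/17:
  u_0 = 5/7;  a_3 = 8;  u_1 = (u_0 − 8)/17 = -3/7
  u_1 = -3/7;  a_4 = 2;  u_2 = (u_1 − 2)/17 = -1/7
Digits: (0, 0, 0, 8, 2).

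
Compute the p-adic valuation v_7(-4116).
v_7(-4116) = 3

v_7(n) is the largest exponent k such that 7^k divides n. Factor out: -4116 = -7^3 · 12. (Sign doesn't affect v_p.) So v_7(-4116) = 3.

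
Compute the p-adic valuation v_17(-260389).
v_17(-260389) = 3

v_17(n) is the largest exponent k such that 17^k divides n. Factor out: -260389 = -17^3 · 53. (Sign doesn't affect v_p.) So v_17(-260389) = 3.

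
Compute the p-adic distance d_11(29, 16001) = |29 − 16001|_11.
d_11(29, 16001) = 1/1331

Step 1 — x − y = 29 − 16001 = -15972. Step 2 — v_11(-15972) = 3 (factor: -15972 = −(11^3 · 12); the sign does not affect v_p). Step 3 — |x − y|_11 = 11^{-3} = 1/1331.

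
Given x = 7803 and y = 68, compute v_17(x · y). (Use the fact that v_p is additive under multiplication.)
v_17(530604) = 3

v_p(x) = 2 (factor: 7803 = 17^2 · 27); v_p(y) = 1 (factor: 68 = 17^1 · 4). Additivity: v_p(xy) = v_p(x) + v_p(y) = 2 + 1 = 3. (Direct check: xy = 530604 = 17^3 · (108).)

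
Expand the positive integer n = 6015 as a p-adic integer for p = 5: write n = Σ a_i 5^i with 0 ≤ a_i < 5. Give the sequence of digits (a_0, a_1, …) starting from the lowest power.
(a_0, a_1, …) = (0, 3, 0, 3, 4, 1)

Repeated division by 5 gives the digits low-to-high: 6015 = 3·5^1 + 3·5^3 + 4·5^4 + 1·5^5. Digit sequence: (0, 3, 0, 3, 4, 1).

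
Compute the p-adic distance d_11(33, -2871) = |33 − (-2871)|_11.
d_11(33, -2871) = 1/121

Step 1 — x − y = 33 − (-2871) = 2904. Step 2 — v_11(2904) = 2 (factor: 2904 = (11^2 · 24); the sign does not affect v_p). Step 3 — |x − y|_11 = 11^{-2} = 1/121.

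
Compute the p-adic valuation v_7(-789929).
v_7(-789929) = 5

v_7(n) is the largest exponent k such that 7^k divides n. Factor out: -789929 = -7^5 · 47. (Sign doesn't affect v_p.) So v_7(-789929) = 5.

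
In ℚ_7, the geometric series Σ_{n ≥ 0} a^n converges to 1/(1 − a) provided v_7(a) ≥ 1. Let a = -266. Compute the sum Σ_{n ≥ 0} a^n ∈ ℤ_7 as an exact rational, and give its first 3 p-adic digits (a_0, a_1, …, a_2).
Σ a^n = 1/(1 − a) = 1/267;  first 3 digits = (1, 4, 3)

v_7(a) = 1 ≥ 1, so the series converges in ℤ_7 to 1/(1 − a) = 1/(1 − (-266)) = 1/267. Expand this rational in ℤ_7: compute digits iteratively via d_i = x_i mod 7, x_{i+1} = (x_i − d_i)/7. The first 3 digits are (1, 4, 3).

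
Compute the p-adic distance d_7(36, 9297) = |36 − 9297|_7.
d_7(36, 9297) = 1/343

Step 1 — x − y = 36 − 9297 = -9261. Step 2 — v_7(-9261) = 3 (factor: -9261 = −(7^3 · 27); the sign does not affect v_p). Step 3 — |x − y|_7 = 7^{-3} = 1/343.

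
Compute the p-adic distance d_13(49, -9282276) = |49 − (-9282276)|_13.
d_13(49, -9282276) = 1/371293

Step 1 — x − y = 49 − (-9282276) = 9282325. Step 2 — v_13(9282325) = 5 (factor: 9282325 = (13^5 · 25); the sign does not affect v_p). Step 3 — |x − y|_13 = 13^{-5} = 1/371293.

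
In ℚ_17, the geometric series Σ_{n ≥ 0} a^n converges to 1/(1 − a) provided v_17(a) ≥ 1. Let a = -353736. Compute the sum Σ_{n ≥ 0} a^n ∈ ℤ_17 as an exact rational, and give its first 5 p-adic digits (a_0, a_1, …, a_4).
Σ a^n = 1/(1 − a) = 1/353737;  first 5 digits = (1, 0, 0, 13, 12)

v_17(a) = 3 ≥ 1, so the series converges in ℤ_17 to 1/(1 − a) = 1/(1 − (-353736)) = 1/353737. Expand this rational in ℤ_17: compute digits iteratively via d_i = x_i mod 17, x_{i+1} = (x_i − d_i)/17. The first 5 digits are (1, 0, 0, 13, 12).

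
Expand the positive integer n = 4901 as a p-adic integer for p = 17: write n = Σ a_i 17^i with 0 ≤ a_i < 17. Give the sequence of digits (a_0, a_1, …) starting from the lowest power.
(a_0, a_1, …) = (5, 16, 16)

Repeated division by 17 gives the digits low-to-high: 4901 = 5 + 16·17^1 + 16·17^2. Digit sequence: (5, 16, 16).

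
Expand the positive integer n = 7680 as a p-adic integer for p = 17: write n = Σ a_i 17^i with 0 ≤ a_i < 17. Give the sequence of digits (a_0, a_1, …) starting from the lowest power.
(a_0, a_1, …) = (13, 9, 9, 1)

Repeated division by 17 gives the digits low-to-high: 7680 = 13 + 9·17^1 + 9·17^2 + 1·17^3. Digit sequence: (13, 9, 9, 1).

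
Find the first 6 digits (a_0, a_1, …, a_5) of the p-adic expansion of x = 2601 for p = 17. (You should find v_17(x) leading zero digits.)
(a_0, …, a_5) = (0, 0, 9, 0, 0, 0)

v_17(2601) = 2, so a_0 = ... = a_1 = 0. Factor out: x = 17^2 · u with u = 9 a unit in ℤ_17. Expand u iteratively via a_{v+i} = u_i mod 17, u_{i+1} = (u_i − a_{v+i})/17:
  u_0 = 9;  a_2 = 9;  u_1 = (u_0 − 9)/17 = 0
  u_1 = 0;  a_3 = 0;  u_2 = (u_1 − 0)/17 = 0
  u_2 = 0;  a_4 = 0;  u_3 = (u_2 − 0)/17 = 0
  u_3 = 0;  a_5 = 0;  u_4 = (u_3 − 0)/17 = 0
Digits: (0, 0, 9, 0, 0, 0).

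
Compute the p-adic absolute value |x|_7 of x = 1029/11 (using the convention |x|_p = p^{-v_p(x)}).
|1029/11|_7 = 1/343

Step 1 — compute v_7(x) by factoring powers of 7 out of the numerator and denominator: v_7(1029/11) = 3. Step 2 — apply |x|_p = p^{-v_p(x)} = 7^{-3} = 1/343.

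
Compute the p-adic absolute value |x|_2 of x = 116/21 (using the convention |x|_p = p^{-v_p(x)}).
|116/21|_2 = 1/4

Step 1 — compute v_2(x) by factoring powers of 2 out of the numerator and denominator: v_2(116/21) = 2. Step 2 — apply |x|_p = p^{-v_p(x)} = 2^{-2} = 1/4.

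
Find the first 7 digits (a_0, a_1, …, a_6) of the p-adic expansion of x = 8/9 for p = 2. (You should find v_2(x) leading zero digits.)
(a_0, …, a_6) = (0, 0, 0, 1, 0, 0, 1)

v_2(8/9) = 3, so a_0 = ... = a_2 = 0. Factor out: x = 2^3 · u with u = 1/9 a unit in ℤ_2. Expand u iteratively via a_{v+i} = u_i mod 2, u_{i+1} = (u_i − a_{v+i})/2:
  u_0 = 1/9;  a_3 = 1;  u_1 = (u_0 − 1)/2 = -4/9
  u_1 = -4/9;  a_4 = 0;  u_2 = (u_1 − 0)/2 = -2/9
  u_2 = -2/9;  a_5 = 0;  u_3 = (u_2 − 0)/2 = -1/9
  u_3 = -1/9;  a_6 = 1;  u_4 = (u_3 − 1)/2 = -5/9
Digits: (0, 0, 0, 1, 0, 0, 1).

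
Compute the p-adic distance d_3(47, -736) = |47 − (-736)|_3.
d_3(47, -736) = 1/27

Step 1 — x − y = 47 − (-736) = 783. Step 2 — v_3(783) = 3 (factor: 783 = (3^3 · 29); the sign does not affect v_p). Step 3 — |x − y|_3 = 3^{-3} = 1/27.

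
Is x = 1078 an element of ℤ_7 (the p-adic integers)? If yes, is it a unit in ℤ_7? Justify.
x ∈ ℤ_7 but not a unit; v_7(x) = 2 > 0

ℤ_7 = {x ∈ ℚ_7 : v_7(x) ≥ 0} and ℤ_7^× = {x ∈ ℤ_7 : v_7(x) = 0}. Here v_7(1078) = v_7(num) − v_7(den) = 2; compare against these criteria.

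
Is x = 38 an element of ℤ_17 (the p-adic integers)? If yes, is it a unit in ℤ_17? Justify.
x ∈ ℤ_17^× (unit); v_17(x) = 0

ℤ_17 = {x ∈ ℚ_17 : v_17(x) ≥ 0} and ℤ_17^× = {x ∈ ℤ_17 : v_17(x) = 0}. Here v_17(38) = v_17(num) − v_17(den) = 0; compare against these criteria.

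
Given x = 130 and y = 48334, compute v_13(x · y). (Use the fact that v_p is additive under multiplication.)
v_13(6283420) = 4

v_p(x) = 1 (factor: 130 = 13^1 · 10); v_p(y) = 3 (factor: 48334 = 13^3 · 22). Additivity: v_p(xy) = v_p(x) + v_p(y) = 1 + 3 = 4. (Direct check: xy = 6283420 = 13^4 · (220).)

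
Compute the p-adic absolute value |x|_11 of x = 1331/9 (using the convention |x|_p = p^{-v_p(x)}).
|1331/9|_11 = 1/1331

Step 1 — compute v_11(x) by factoring powers of 11 out of the numerator and denominator: v_11(1331/9) = 3. Step 2 — apply |x|_p = p^{-v_p(x)} = 11^{-3} = 1/1331.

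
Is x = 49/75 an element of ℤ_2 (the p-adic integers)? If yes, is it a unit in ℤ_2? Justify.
x ∈ ℤ_2^× (unit); v_2(x) = 0

ℤ_2 = {x ∈ ℚ_2 : v_2(x) ≥ 0} and ℤ_2^× = {x ∈ ℤ_2 : v_2(x) = 0}. Here v_2(49/75) = v_2(num) − v_2(den) = 0; compare against these criteria.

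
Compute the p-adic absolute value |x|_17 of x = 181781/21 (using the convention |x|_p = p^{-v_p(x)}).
|181781/21|_17 = 1/4913

Step 1 — compute v_17(x) by factoring powers of 17 out of the numerator and denominator: v_17(181781/21) = 3. Step 2 — apply |x|_p = p^{-v_p(x)} = 17^{-3} = 1/4913.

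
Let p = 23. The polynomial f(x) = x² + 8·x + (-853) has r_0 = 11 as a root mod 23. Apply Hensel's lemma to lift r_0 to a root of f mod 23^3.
r_2 = 3806 (mod 12167)

Hensel: r_{i+1} = r_i − f(r_i)·(f′(r_i))^{-1} mod 23^{i+2}, f′(x) = 2x + 8. Iterate:
  r_0 = 11 (mod 23)
  r_1 = 103 (mod 529)
  r_2 = 3806 (mod 12167)
Final: r = 3806 satisfies f(r) ≡ 0 mod 23^3.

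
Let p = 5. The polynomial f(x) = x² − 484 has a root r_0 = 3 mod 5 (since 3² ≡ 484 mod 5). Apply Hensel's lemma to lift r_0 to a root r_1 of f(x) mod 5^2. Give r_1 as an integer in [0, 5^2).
r_1 = 3 (mod 25)

Hensel's recurrence: r_{i+1} = r_i − f(r_i)·(f′(r_i))^{-1} mod 5^{i+2}, with f′(x) = 2x. Iterate:
  r_0 = 3 (mod 5)
  r_1 = 3 (mod 25)
Final: r_1 = 3, and one checks f(r_1) ≡ 0 mod 5^2.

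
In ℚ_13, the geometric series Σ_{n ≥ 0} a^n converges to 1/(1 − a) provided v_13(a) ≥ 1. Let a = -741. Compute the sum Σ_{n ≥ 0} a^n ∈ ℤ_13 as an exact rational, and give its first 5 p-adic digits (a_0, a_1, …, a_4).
Σ a^n = 1/(1 − a) = 1/742;  first 5 digits = (1, 8, 7, 7, 9)

v_13(a) = 1 ≥ 1, so the series converges in ℤ_13 to 1/(1 − a) = 1/(1 − (-741)) = 1/742. Expand this rational in ℤ_13: compute digits iteratively via d_i = x_i mod 13, x_{i+1} = (x_i − d_i)/13. The first 5 digits are (1, 8, 7, 7, 9).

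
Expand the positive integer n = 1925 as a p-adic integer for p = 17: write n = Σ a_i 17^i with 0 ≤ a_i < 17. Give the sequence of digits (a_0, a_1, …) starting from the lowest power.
(a_0, a_1, …) = (4, 11, 6)

Repeated division by 17 gives the digits low-to-high: 1925 = 4 + 11·17^1 + 6·17^2. Digit sequence: (4, 11, 6).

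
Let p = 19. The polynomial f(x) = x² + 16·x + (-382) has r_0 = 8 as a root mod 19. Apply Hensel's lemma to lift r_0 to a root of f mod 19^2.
r_1 = 217 (mod 361)

Hensel: r_{i+1} = r_i − f(r_i)·(f′(r_i))^{-1} mod 19^{i+2}, f′(x) = 2x + 16. Iterate:
  r_0 = 8 (mod 19)
  r_1 = 217 (mod 361)
Final: r = 217 satisfies f(r) ≡ 0 mod 19^2.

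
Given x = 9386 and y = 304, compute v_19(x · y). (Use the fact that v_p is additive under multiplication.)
v_19(2853344) = 3

v_p(x) = 2 (factor: 9386 = 19^2 · 26); v_p(y) = 1 (factor: 304 = 19^1 · 16). Additivity: v_p(xy) = v_p(x) + v_p(y) = 2 + 1 = 3. (Direct check: xy = 2853344 = 19^3 · (416).)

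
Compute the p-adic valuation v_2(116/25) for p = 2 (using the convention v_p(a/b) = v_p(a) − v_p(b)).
v_2(116/25) = 2

Factor powers of 2 from the numerator and denominator of the reduced fraction: 116 = 2^2 · 29 and 25 = 2^0 · 25. Apply v_p(a/b) = v_p(a) − v_p(b): v_2(116/25) = 2 − 0 = 2.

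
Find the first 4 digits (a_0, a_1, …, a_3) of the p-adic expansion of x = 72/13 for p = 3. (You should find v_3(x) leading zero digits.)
(a_0, …, a_3) = (0, 0, 2, 0)

v_3(72/13) = 2, so a_0 = ... = a_1 = 0. Factor out: x = 3^2 · u with u = 8/13 a unit in ℤ_3. Expand u iteratively via a_{v+i} = u_i mod 3, u_{i+1} = (u_i − a_{v+i})/3:
  u_0 = 8/13;  a_2 = 2;  u_1 = (u_0 − 2)/3 = -6/13
  u_1 = -6/13;  a_3 = 0;  u_2 = (u_1 − 0)/3 = -2/13
Digits: (0, 0, 2, 0).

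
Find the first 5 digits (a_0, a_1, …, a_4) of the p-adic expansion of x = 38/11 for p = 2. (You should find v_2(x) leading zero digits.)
(a_0, …, a_4) = (0, 1, 0, 0, 1)

v_2(38/11) = 1, so a_0 = ... = a_0 = 0. Factor out: x = 2^1 · u with u = 19/11 a unit in ℤ_2. Expand u iteratively via a_{v+i} = u_i mod 2, u_{i+1} = (u_i − a_{v+i})/2:
  u_0 = 19/11;  a_1 = 1;  u_1 = (u_0 − 1)/2 = 4/11
  u_1 = 4/11;  a_2 = 0;  u_2 = (u_1 − 0)/2 = 2/11
  u_2 = 2/11;  a_3 = 0;  u_3 = (u_2 − 0)/2 = 1/11
  u_3 = 1/11;  a_4 = 1;  u_4 = (u_3 − 1)/2 = -5/11
Digits: (0, 1, 0, 0, 1).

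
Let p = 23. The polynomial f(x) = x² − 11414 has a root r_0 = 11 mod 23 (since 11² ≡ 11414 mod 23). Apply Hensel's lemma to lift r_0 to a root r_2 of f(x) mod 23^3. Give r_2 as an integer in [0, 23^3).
r_2 = 6175 (mod 12167)

Hensel's recurrence: r_{i+1} = r_i − f(r_i)·(f′(r_i))^{-1} mod 23^{i+2}, with f′(x) = 2x. Iterate:
  r_0 = 11 (mod 23)
  r_1 = 356 (mod 529)
  r_2 = 6175 (mod 12167)
Final: r_2 = 6175, and one checks f(r_2) ≡ 0 mod 23^3.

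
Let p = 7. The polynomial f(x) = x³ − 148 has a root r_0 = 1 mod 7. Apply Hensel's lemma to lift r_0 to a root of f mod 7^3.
r_2 = 50 (mod 343)

Hensel: r_{i+1} = r_i − f(r_i)/f′(r_i) mod 7^{i+2}, where f′(x) = 3x². Iterate:
  r_0 = 1 (mod 7)
  r_1 = 1 (mod 49)
  r_2 = 50 (mod 343)
Final: r = 50 with f(r) ≡ 0 mod 7^3.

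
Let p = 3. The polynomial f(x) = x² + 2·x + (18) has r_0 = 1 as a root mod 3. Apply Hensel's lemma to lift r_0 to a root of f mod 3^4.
r_3 = 7 (mod 81)

Hensel: r_{i+1} = r_i − f(r_i)·(f′(r_i))^{-1} mod 3^{i+2}, f′(x) = 2x + 2. Iterate:
  r_0 = 1 (mod 3)
  r_1 = 7 (mod 9)
  r_2 = 7 (mod 27)
  r_3 = 7 (mod 81)
Final: r = 7 satisfies f(r) ≡ 0 mod 3^4.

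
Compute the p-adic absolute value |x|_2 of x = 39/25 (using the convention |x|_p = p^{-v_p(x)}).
|39/25|_2 = 1

Step 1 — compute v_2(x) by factoring powers of 2 out of the numerator and denominator: v_2(39/25) = 0. Step 2 — apply |x|_p = p^{-v_p(x)} = 2^{0} = 1.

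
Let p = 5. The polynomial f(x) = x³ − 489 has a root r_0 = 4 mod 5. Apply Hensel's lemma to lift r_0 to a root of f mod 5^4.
r_3 = 104 (mod 625)

Hensel: r_{i+1} = r_i − f(r_i)/f′(r_i) mod 5^{i+2}, where f′(x) = 3x². Iterate:
  r_0 = 4 (mod 5)
  r_1 = 4 (mod 25)
  r_2 = 104 (mod 125)
  r_3 = 104 (mod 625)
Final: r = 104 with f(r) ≡ 0 mod 5^4.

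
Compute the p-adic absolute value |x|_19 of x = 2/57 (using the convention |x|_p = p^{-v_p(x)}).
|2/57|_19 = 19

Step 1 — compute v_19(x) by factoring powers of 19 out of the numerator and denominator: v_19(2/57) = -1. Step 2 — apply |x|_p = p^{-v_p(x)} = 19^{1} = 19.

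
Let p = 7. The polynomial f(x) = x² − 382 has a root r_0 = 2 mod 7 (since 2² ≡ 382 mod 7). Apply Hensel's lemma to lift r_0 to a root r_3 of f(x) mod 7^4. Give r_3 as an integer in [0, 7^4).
r_3 = 72 (mod 2401)

Hensel's recurrence: r_{i+1} = r_i − f(r_i)·(f′(r_i))^{-1} mod 7^{i+2}, with f′(x) = 2x. Iterate:
  r_0 = 2 (mod 7)
  r_1 = 23 (mod 49)
  r_2 = 72 (mod 343)
  r_3 = 72 (mod 2401)
Final: r_3 = 72, and one checks f(r_3) ≡ 0 mod 7^4.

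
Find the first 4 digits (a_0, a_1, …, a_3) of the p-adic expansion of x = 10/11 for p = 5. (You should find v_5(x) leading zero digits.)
(a_0, …, a_3) = (0, 2, 1, 2)

v_5(10/11) = 1, so a_0 = ... = a_0 = 0. Factor out: x = 5^1 · u with u = 2/11 a unit in ℤ_5. Expand u iteratively via a_{v+i} = u_i mod 5, u_{i+1} = (u_i − a_{v+i})/5:
  u_0 = 2/11;  a_1 = 2;  u_1 = (u_0 − 2)/5 = -4/11
  u_1 = -4/11;  a_2 = 1;  u_2 = (u_1 − 1)/5 = -3/11
  u_2 = -3/11;  a_3 = 2;  u_3 = (u_2 − 2)/5 = -5/11
Digits: (0, 2, 1, 2).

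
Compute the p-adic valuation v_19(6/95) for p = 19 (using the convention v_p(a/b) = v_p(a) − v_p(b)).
v_19(6/95) = -1

Factor powers of 19 from the numerator and denominator of the reduced fraction: 6 = 19^0 · 6 and 95 = 19^1 · 5. Apply v_p(a/b) = v_p(a) − v_p(b): v_19(6/95) = 0 − 1 = -1.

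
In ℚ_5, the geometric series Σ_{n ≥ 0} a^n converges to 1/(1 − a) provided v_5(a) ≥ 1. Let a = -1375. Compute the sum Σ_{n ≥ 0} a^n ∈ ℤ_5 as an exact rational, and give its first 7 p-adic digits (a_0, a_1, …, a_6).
Σ a^n = 1/(1 − a) = 1/1376;  first 7 digits = (1, 0, 0, 4, 2, 4, 0)

v_5(a) = 3 ≥ 1, so the series converges in ℤ_5 to 1/(1 − a) = 1/(1 − (-1375)) = 1/1376. Expand this rational in ℤ_5: compute digits iteratively via d_i = x_i mod 5, x_{i+1} = (x_i − d_i)/5. The first 7 digits are (1, 0, 0, 4, 2, 4, 0).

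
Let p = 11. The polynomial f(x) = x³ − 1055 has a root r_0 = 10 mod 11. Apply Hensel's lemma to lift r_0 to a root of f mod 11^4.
r_3 = 9789 (mod 14641)

Hensel: r_{i+1} = r_i − f(r_i)/f′(r_i) mod 11^{i+2}, where f′(x) = 3x². Iterate:
  r_0 = 10 (mod 11)
  r_1 = 109 (mod 121)
  r_2 = 472 (mod 1331)
  r_3 = 9789 (mod 14641)
Final: r = 9789 with f(r) ≡ 0 mod 11^4.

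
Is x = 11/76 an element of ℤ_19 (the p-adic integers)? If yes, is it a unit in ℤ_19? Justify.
x ∉ ℤ_19 (v_19(x) = -1 < 0)

ℤ_19 = {x ∈ ℚ_19 : v_19(x) ≥ 0} and ℤ_19^× = {x ∈ ℤ_19 : v_19(x) = 0}. Here v_19(11/76) = v_19(num) − v_19(den) = -1; compare against these criteria.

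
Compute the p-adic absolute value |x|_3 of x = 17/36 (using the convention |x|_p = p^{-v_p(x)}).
|17/36|_3 = 9

Step 1 — compute v_3(x) by factoring powers of 3 out of the numerator and denominator: v_3(17/36) = -2. Step 2 — apply |x|_p = p^{-v_p(x)} = 3^{2} = 9.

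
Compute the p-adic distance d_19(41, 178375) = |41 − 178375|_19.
d_19(41, 178375) = 1/6859

Step 1 — x − y = 41 − 178375 = -178334. Step 2 — v_19(-178334) = 3 (factor: -178334 = −(19^3 · 26); the sign does not affect v_p). Step 3 — |x − y|_19 = 19^{-3} = 1/6859.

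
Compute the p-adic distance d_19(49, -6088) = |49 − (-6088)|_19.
d_19(49, -6088) = 1/361

Step 1 — x − y = 49 − (-6088) = 6137. Step 2 — v_19(6137) = 2 (factor: 6137 = (19^2 · 17); the sign does not affect v_p). Step 3 — |x − y|_19 = 19^{-2} = 1/361.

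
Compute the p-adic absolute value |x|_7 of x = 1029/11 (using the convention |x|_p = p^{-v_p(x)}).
|1029/11|_7 = 1/343

Step 1 — compute v_7(x) by factoring powers of 7 out of the numerator and denominator: v_7(1029/11) = 3. Step 2 — apply |x|_p = p^{-v_p(x)} = 7^{-3} = 1/343.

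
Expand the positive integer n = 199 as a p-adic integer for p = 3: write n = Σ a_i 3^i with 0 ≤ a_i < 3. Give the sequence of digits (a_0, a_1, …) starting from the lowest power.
(a_0, a_1, …) = (1, 0, 1, 1, 2)

Repeated division by 3 gives the digits low-to-high: 199 = 1 + 1·3^2 + 1·3^3 + 2·3^4. Digit sequence: (1, 0, 1, 1, 2).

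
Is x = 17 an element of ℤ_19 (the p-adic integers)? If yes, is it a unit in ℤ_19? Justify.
x ∈ ℤ_19^× (unit); v_19(x) = 0

ℤ_19 = {x ∈ ℚ_19 : v_19(x) ≥ 0} and ℤ_19^× = {x ∈ ℤ_19 : v_19(x) = 0}. Here v_19(17) = v_19(num) − v_19(den) = 0; compare against these criteria.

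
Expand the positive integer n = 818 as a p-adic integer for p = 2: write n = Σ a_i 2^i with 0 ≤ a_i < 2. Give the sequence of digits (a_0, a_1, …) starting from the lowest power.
(a_0, a_1, …) = (0, 1, 0, 0, 1, 1, 0, 0, 1, 1)

Repeated division by 2 gives the digits low-to-high: 818 = 1·2^1 + 1·2^4 + 1·2^5 + 1·2^8 + 1·2^9. Digit sequence: (0, 1, 0, 0, 1, 1, 0, 0, 1, 1).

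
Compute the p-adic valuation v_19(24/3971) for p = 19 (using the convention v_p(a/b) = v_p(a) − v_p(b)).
v_19(24/3971) = -2

Factor powers of 19 from the numerator and denominator of the reduced fraction: 24 = 19^0 · 24 and 3971 = 19^2 · 11. Apply v_p(a/b) = v_p(a) − v_p(b): v_19(24/3971) = 0 − 2 = -2.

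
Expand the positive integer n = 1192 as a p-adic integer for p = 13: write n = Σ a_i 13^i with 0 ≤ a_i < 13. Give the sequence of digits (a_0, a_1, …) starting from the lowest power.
(a_0, a_1, …) = (9, 0, 7)

Repeated division by 13 gives the digits low-to-high: 1192 = 9 + 7·13^2. Digit sequence: (9, 0, 7).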